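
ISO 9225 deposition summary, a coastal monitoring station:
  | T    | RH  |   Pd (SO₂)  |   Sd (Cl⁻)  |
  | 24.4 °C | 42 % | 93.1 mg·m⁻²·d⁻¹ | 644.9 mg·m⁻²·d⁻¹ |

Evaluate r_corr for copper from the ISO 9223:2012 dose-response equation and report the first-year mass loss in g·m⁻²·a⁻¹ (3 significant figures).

copper: temperature factor f = -0.080·(14.4) = -1.1520
  SO₂ term: 0.0053·93.1^0.26·exp(0.059·42-1.1520) = 0.06487
  Sd branch = 0.01025·Sd^0.27·e^(0.036·RH+0.049·T) = 0.8814 μm/a
  sum: 0.06487 + 0.8814 → r_corr = 0.9463 μm/a
Convert to mass loss: 0.9463 μm/a × 8.96 g/cm³ = 8.479 g·m⁻²·a⁻¹

r_corr = 8.48 g·m⁻²·a⁻¹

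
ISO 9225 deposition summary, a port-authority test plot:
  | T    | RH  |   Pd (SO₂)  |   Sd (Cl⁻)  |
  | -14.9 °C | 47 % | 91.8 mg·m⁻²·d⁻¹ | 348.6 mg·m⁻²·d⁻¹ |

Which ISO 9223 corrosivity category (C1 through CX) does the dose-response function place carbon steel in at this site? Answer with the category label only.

C2

carbon steel: f(T) = +0.150·(T−10) [T≤10 °C] = -3.7350
  sulphur-dioxide contribution → 1.134 μm/a
  chloride contribution → 9.991 μm/a
  ⇒ r_corr(carbon steel) = 11.13 μm/a
11.1 μm/a falls in (1.3, 25] for carbon steel → category C2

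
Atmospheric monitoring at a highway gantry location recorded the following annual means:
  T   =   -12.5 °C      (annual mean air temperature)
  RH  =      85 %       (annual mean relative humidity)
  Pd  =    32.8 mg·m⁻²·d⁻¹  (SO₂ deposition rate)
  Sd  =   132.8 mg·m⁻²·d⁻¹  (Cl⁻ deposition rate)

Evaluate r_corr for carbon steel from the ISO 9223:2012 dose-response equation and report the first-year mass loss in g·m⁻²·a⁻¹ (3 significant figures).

carbon steel: T≤10 °C ⇒ hinge +0.150·(-12.5−10) = -3.3750
  Pd branch = 1.77·Pd^0.52·e^(0.02·RH+f) = 2.036 μm/a
  Sd branch = 0.102·Sd^0.62·e^(0.033·RH+0.04·T) = 21.19 μm/a
  sum: 2.036 + 21.19 → r_corr = 23.22 μm/a
Convert to mass loss: 23.22 μm/a × 7.85 g/cm³ = 182.3 g·m⁻²·a⁻¹

r_corr = 182 g·m⁻²·a⁻¹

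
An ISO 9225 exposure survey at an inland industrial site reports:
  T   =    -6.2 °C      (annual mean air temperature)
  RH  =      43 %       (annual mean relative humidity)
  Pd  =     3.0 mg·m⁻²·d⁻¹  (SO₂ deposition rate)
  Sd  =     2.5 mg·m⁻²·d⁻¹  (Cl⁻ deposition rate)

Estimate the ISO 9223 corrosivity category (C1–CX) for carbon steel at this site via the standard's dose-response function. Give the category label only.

carbon steel: T≤10 °C ⇒ hinge +0.150·(-6.2−10) = -2.4300
  SO₂ term: 1.77·3.0^0.52·exp(0.02·43-2.4300) = 0.652
  Cl⁻ term: 0.102·2.5^0.62·exp(0.033·43+0.04·-6.2) = 0.5806
  r_corr = 0.652 + 0.5806 = 1.233 μm/a
ISO 9223 Table 2 (carbon steel): 0 < 1.23 ≤ 1.3 μm/a ⇒ C1

C1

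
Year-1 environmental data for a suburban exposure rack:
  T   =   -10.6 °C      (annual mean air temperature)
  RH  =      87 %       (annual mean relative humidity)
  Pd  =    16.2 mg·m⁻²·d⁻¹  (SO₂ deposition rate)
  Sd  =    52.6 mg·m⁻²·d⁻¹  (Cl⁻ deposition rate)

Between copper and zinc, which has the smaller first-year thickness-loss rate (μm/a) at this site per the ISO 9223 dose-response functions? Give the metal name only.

copper

copper: T≤10 °C ⇒ hinge +0.126·(-10.6−10) = -2.5956
  SO₂ term: 0.0053·16.2^0.26·exp(0.059·87-2.5956) = 0.1383
  Cl⁻ term: 0.01025·52.6^0.27·exp(0.036·87+0.049·-10.6) = 0.4074
  sum: 0.1383 + 0.4074 → r_corr = 0.5457 μm/a
zinc: temperature factor f = +0.038·(-20.6) = -0.7828
  SO₂ term: 0.0129·16.2^0.44·exp(0.046·87-0.7828) = 1.099
  Cl⁻ term: 0.0175·52.6^0.57·exp(0.008·87+0.085·-10.6) = 0.1364
  sum: 1.099 + 0.1364 → r_corr = 1.235 μm/a
Ordering by μm/a: zinc (1.24) > copper (0.546)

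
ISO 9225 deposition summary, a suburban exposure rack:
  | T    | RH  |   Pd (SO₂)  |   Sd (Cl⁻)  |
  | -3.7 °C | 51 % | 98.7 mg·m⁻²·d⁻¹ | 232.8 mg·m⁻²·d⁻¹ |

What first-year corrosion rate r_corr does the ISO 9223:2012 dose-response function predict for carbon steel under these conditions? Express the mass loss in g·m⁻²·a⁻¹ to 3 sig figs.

carbon steel: f(T) = +0.150·(T−10) [T≤10 °C] = -2.0550
  SO₂ term: 1.77·98.7^0.52·exp(0.02·51-2.0550) = 6.847
  Cl⁻ term: 0.102·232.8^0.62·exp(0.033·51+0.04·-3.7) = 13.89
  sum: 6.847 + 13.89 → r_corr = 20.74 μm/a
Convert to mass loss: 20.74 μm/a × 7.85 g/cm³ = 162.8 g·m⁻²·a⁻¹

r_corr = 163 g·m⁻²·a⁻¹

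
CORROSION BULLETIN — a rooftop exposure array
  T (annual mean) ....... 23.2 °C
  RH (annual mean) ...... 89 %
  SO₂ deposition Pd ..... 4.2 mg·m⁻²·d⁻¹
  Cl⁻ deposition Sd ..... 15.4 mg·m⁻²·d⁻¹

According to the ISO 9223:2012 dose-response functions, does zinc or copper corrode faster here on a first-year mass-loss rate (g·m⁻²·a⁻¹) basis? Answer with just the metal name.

copper

zinc: T>10 °C ⇒ hinge -0.071·(23.2−10) = -0.9372
  SO₂ term: 0.0129·4.2^0.44·exp(0.046·89-0.9372) = 0.5699
  Cl⁻ term: 0.0175·15.4^0.57·exp(0.008·89+0.085·23.2) = 1.218
  r_corr = 0.5699 + 1.218 = 1.788 μm/a
  mass loss = 1.788 μm/a × 7.14 g/cm³ = 12.76 g·m⁻²·a⁻¹
copper: f(T) = -0.080·(T−10) [T>10 °C] = -1.0560
  Pd branch = 0.0053·Pd^0.26·e^(0.059·RH+f) = 0.5107 μm/a
  Cl⁻ term: 0.01025·15.4^0.27·exp(0.036·89+0.049·23.2) = 1.646
  r_corr = 0.5107 + 1.646 = 2.157 μm/a
  mass loss = 2.157 μm/a × 8.96 g/cm³ = 19.33 g·m⁻²·a⁻¹
Ordering by g·m⁻²·a⁻¹: copper (19.3) > zinc (12.8)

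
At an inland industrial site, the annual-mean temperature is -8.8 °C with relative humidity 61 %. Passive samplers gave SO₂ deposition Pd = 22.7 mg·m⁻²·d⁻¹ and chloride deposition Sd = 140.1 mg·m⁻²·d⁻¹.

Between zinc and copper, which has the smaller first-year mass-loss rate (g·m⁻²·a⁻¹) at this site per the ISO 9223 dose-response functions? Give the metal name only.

copper

zinc: temperature factor f = +0.038·(-18.8) = -0.7144
  sulphur-dioxide contribution → 0.4127 μm/a
  chloride contribution → 0.2257 μm/a
  total first-year rate 0.6384 μm/a
  mass loss = 0.6384 μm/a × 7.14 g/cm³ = 4.558 g·m⁻²·a⁻¹
copper: temperature factor f = +0.126·(-18.8) = -2.3688
  sulphur-dioxide contribution → 0.04084 μm/a
  chloride contribution → 0.2274 μm/a
  ⇒ r_corr(copper) = 0.2682 μm/a
  mass loss = 0.2682 μm/a × 8.96 g/cm³ = 2.403 g·m⁻²·a⁻¹
Ordering by g·m⁻²·a⁻¹: zinc (4.56) > copper (2.4)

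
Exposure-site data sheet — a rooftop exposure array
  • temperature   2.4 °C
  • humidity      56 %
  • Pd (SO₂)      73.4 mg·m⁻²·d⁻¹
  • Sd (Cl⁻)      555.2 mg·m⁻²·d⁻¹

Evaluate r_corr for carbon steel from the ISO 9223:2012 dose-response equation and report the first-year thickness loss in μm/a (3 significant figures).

r_corr = 52.0 μm/a

carbon steel: temperature factor f = +0.150·(-7.6) = -1.1400
  sulphur-dioxide contribution → 16.2 μm/a
  chloride contribution → 35.84 μm/a
  ⇒ r_corr(carbon steel) = 52.04 μm/a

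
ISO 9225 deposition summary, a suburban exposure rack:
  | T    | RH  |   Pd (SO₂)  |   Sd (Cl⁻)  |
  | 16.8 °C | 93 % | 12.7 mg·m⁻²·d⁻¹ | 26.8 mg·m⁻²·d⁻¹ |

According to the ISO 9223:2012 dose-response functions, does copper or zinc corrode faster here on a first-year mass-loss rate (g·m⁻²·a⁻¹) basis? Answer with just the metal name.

copper

copper: temperature factor f = -0.080·(6.8) = -0.5440
  Pd branch = 0.0053·Pd^0.26·e^(0.059·RH+f) = 1.439 μm/a
  Cl⁻ term: 0.01025·26.8^0.27·exp(0.036·93+0.049·16.8) = 1.614
  r_corr = 1.439 + 1.614 = 3.053 μm/a
  mass loss = 3.053 μm/a × 8.96 g/cm³ = 27.35 g·m⁻²·a⁻¹
zinc: f(T) = -0.071·(T−10) [T>10 °C] = -0.4828
  Pd branch = 0.0129·Pd^0.44·e^(0.046·RH+f) = 1.756 μm/a
  Cl⁻ term: 0.0175·26.8^0.57·exp(0.008·93+0.085·16.8) = 1.001
  sum: 1.756 + 1.001 → r_corr = 2.757 μm/a
  mass loss = 2.757 μm/a × 7.14 g/cm³ = 19.68 g·m⁻²·a⁻¹
Ordering by g·m⁻²·a⁻¹: copper (27.4) > zinc (19.7)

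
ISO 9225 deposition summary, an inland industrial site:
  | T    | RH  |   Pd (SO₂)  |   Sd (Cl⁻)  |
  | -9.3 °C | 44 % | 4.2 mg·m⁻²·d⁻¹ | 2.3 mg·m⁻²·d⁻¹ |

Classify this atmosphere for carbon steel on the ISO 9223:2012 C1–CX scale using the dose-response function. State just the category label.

carbon steel: T≤10 °C ⇒ hinge +0.150·(-9.3−10) = -2.8950
  sulphur-dioxide contribution → 0.4977 μm/a
  chloride contribution → 0.5034 μm/a
  ⇒ r_corr(carbon steel) = 1.001 μm/a
1 μm/a falls in (0, 1.3] for carbon steel → category C1

C1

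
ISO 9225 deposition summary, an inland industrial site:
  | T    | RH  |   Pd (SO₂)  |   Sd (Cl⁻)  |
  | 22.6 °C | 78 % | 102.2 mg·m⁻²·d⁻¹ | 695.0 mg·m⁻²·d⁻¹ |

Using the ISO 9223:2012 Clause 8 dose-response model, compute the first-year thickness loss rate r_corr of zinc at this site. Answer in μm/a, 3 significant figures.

r_corr = 10.8 μm/a

zinc: temperature factor f = -0.071·(12.6) = -0.8946
  SO₂ term: 0.0129·102.2^0.44·exp(0.046·78-0.8946) = 1.46
  Cl⁻ term: 0.0175·695.0^0.57·exp(0.008·78+0.085·22.6) = 9.295
  sum: 1.46 + 9.295 → r_corr = 10.76 μm/a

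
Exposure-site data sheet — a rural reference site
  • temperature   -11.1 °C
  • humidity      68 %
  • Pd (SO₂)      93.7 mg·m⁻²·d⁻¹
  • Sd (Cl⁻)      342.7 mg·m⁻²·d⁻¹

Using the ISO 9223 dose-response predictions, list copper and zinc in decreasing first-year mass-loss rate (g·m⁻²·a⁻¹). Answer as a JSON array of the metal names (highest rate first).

copper: temperature factor f = +0.126·(-21.1) = -2.6586
  sulphur-dioxide contribution → 0.06679 μm/a
  chloride contribution → 0.3327 μm/a
  total first-year rate 0.3995 μm/a
  mass loss = 0.3995 μm/a × 8.96 g/cm³ = 3.58 g·m⁻²·a⁻¹
zinc: temperature factor f = +0.038·(-21.1) = -0.8018
  sulphur-dioxide contribution → 0.9737 μm/a
  chloride contribution → 0.3269 μm/a
  ⇒ r_corr(zinc) = 1.301 μm/a
  mass loss = 1.301 μm/a × 7.14 g/cm³ = 9.286 g·m⁻²·a⁻¹
Ordering by g·m⁻²·a⁻¹: zinc (9.29) > copper (3.58)

["zinc", "copper"]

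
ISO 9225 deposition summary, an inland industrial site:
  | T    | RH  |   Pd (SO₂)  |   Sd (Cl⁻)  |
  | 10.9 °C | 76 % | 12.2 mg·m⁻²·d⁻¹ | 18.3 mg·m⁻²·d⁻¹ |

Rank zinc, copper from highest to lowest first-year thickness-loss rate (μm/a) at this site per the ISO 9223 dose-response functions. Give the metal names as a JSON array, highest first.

["zinc", "copper"]

zinc: f(T) = -0.071·(T−10) [T>10 °C] = -0.0639
  sulphur-dioxide contribution → 1.2 μm/a
  chloride contribution → 0.4257 μm/a
  total first-year rate 1.626 μm/a
copper: T>10 °C ⇒ hinge -0.080·(10.9−10) = -0.0720
  sulphur-dioxide contribution → 0.8372 μm/a
  chloride contribution → 0.5913 μm/a
  total first-year rate 1.428 μm/a
Ordering by μm/a: zinc (1.63) > copper (1.43)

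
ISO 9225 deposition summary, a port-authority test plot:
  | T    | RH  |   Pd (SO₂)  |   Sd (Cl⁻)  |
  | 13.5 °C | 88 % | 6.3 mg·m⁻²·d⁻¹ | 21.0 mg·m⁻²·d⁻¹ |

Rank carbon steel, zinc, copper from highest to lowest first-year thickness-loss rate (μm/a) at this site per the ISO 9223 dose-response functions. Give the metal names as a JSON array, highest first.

["carbon steel", "copper", "zinc"]

carbon steel: T>10 °C ⇒ hinge -0.054·(13.5−10) = -0.1890
  SO₂ term: 1.77·6.3^0.52·exp(0.02·88-0.1890) = 22.18
  Cl⁻ term: 0.102·21.0^0.62·exp(0.033·88+0.04·13.5) = 21.09
  r_corr = 22.18 + 21.09 = 43.27 μm/a
zinc: T>10 °C ⇒ hinge -0.071·(13.5−10) = -0.2485
  Pd branch = 0.0129·Pd^0.44·e^(0.046·RH+f) = 1.295 μm/a
  Cl⁻ term: 0.0175·21.0^0.57·exp(0.008·88+0.085·13.5) = 0.6321
  r_corr = 1.295 + 0.6321 = 1.928 μm/a
copper: temperature factor f = -0.080·(3.5) = -0.2800
  Pd branch = 0.0053·Pd^0.26·e^(0.059·RH+f) = 1.162 μm/a
  Cl⁻ term: 0.01025·21.0^0.27·exp(0.036·88+0.049·13.5) = 1.074
  r_corr = 1.162 + 1.074 = 2.236 μm/a
Ordering by μm/a: carbon steel (43.3) > copper (2.24) > zinc (1.93)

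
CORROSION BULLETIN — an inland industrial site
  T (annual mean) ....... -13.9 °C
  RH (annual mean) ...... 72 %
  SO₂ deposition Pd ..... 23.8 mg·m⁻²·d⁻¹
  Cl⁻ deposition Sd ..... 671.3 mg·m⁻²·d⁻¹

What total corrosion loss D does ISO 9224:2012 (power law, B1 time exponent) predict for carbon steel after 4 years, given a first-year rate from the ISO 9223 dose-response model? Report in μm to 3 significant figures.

D(4) = 75.8 μm

carbon steel: T≤10 °C ⇒ hinge +0.150·(-13.9−10) = -3.5850
  Pd branch = 1.77·Pd^0.52·e^(0.02·RH+f) = 1.077 μm/a
  Cl⁻ term: 0.102·671.3^0.62·exp(0.033·72+0.04·-13.9) = 35.62
  r_corr = 1.077 + 35.62 = 36.7 μm/a
Power-law: D(4) = r_corr · 4^0.523
  D(4) = 36.7 × 4^0.523 = 36.7 × 2.065 = 75.77 μm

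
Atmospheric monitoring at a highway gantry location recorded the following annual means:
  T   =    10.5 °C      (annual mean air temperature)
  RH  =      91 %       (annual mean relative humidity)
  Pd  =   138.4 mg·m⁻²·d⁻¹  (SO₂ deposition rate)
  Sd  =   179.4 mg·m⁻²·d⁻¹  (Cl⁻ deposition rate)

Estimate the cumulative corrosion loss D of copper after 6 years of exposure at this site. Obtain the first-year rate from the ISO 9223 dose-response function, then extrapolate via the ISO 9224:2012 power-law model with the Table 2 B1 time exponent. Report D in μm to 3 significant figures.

copper: T>10 °C ⇒ hinge -0.080·(10.5−10) = -0.0400
  SO₂ term: 0.0053·138.4^0.26·exp(0.059·91-0.0400) = 3.938
  Cl⁻ term: 0.01025·179.4^0.27·exp(0.036·91+0.049·10.5) = 1.843
  r_corr = 3.938 + 1.843 = 5.781 μm/a
Power-law: D(6) = r_corr · 6^0.667
  D(6) = 5.781 × 6^0.667 = 5.781 × 3.304 = 19.1 μm

D(6) = 19.1 μm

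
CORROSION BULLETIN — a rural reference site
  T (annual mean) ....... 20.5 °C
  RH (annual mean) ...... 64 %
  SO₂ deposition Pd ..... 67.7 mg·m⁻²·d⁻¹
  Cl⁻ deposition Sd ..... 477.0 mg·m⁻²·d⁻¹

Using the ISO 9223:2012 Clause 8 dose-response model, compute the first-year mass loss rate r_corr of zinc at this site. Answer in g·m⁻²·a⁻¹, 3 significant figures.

r_corr = 45.4 g·m⁻²·a⁻¹

zinc: T>10 °C ⇒ hinge -0.071·(20.5−10) = -0.7455
  sulphur-dioxide contribution → 0.7428 μm/a
  chloride contribution → 5.609 μm/a
  ⇒ r_corr(zinc) = 6.352 μm/a
Convert to mass loss: 6.352 μm/a × 7.14 g/cm³ = 45.35 g·m⁻²·a⁻¹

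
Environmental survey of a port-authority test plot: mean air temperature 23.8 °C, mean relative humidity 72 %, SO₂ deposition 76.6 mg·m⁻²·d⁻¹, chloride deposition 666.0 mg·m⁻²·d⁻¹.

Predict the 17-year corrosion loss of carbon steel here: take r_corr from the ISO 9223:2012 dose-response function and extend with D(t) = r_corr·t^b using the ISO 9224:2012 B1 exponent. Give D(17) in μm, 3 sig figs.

carbon steel: temperature factor f = -0.054·(13.8) = -0.7452
  Pd branch = 1.77·Pd^0.52·e^(0.02·RH+f) = 33.85 μm/a
  Cl⁻ term: 0.102·666.0^0.62·exp(0.033·72+0.04·23.8) = 160.1
  r_corr = 33.85 + 160.1 = 194 μm/a
ISO 9224: D(t) = r_corr · t^b with b = 0.523 (carbon steel, B1)
  D(17) = 194 × 17^0.523 = 194 × 4.401 = 853.7 μm

D(17) = 854 μm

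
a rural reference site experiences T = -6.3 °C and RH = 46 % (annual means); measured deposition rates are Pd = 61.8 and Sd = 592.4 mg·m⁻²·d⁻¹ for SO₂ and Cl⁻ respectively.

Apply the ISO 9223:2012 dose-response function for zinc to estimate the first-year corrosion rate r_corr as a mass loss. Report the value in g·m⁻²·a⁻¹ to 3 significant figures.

zinc: temperature factor f = +0.038·(-16.3) = -0.6194
  SO₂ term: 0.0129·61.8^0.44·exp(0.046·46-0.6194) = 0.3537
  Sd branch = 0.0175·Sd^0.57·e^(0.008·RH+0.085·T) = 0.5632 μm/a
  sum: 0.3537 + 0.5632 → r_corr = 0.9169 μm/a
Convert to mass loss: 0.9169 μm/a × 7.14 g/cm³ = 6.547 g·m⁻²·a⁻¹

r_corr = 6.55 g·m⁻²·a⁻¹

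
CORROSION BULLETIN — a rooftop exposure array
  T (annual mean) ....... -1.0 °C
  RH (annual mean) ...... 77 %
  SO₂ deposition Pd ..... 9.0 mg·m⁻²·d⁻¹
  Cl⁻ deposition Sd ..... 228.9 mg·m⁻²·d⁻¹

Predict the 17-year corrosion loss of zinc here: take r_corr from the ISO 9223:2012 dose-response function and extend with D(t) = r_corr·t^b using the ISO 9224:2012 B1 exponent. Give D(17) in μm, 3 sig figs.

D(17) = 14.3 μm

zinc: f(T) = +0.038·(T−10) [T≤10 °C] = -0.4180
  sulphur-dioxide contribution → 0.7712 μm/a
  chloride contribution → 0.6586 μm/a
  ⇒ r_corr(zinc) = 1.43 μm/a
Power-law: D(17) = r_corr · 17^0.813
  D(17) = 1.43 × 17^0.813 = 1.43 × 10.01 = 14.31 μm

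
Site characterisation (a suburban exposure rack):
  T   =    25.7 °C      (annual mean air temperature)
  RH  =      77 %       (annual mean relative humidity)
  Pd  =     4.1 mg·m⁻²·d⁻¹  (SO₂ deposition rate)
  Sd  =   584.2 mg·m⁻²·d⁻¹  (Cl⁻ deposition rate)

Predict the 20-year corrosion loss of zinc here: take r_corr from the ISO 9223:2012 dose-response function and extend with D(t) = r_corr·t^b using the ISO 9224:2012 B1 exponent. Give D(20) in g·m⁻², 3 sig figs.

zinc: f(T) = -0.071·(T−10) [T>10 °C] = -1.1147
  sulphur-dioxide contribution → 0.2719 μm/a
  chloride contribution → 10.87 μm/a
  total first-year rate 11.14 μm/a
Long-term exponent b (ISO 9224 Table 2, B1) = 0.813
  D(20) = 11.14 × 20^0.813 = 11.14 × 11.42 = 127.3 μm
  Mass loss = 127.3 μm × 7.14 g/cm³ = 908.6 g·m⁻²

D(20) = 909 g·m⁻²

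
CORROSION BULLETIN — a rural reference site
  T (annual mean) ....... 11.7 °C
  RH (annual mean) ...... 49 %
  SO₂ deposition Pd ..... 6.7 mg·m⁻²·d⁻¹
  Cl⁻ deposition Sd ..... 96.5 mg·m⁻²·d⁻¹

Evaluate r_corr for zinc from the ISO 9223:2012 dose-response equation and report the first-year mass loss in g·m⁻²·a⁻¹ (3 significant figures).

r_corr = 8.56 g·m⁻²·a⁻¹

zinc: f(T) = -0.071·(T−10) [T>10 °C] = -0.1207
  sulphur-dioxide contribution → 0.2515 μm/a
  chloride contribution → 0.947 μm/a
  total first-year rate 1.199 μm/a
Convert to mass loss: 1.199 μm/a × 7.14 g/cm³ = 8.558 g·m⁻²·a⁻¹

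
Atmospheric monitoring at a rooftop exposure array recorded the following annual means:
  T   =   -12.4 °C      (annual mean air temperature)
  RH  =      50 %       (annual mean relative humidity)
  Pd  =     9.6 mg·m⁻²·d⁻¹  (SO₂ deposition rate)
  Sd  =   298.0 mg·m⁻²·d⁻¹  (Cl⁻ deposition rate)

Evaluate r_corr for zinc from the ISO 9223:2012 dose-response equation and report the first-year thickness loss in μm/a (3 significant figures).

r_corr = 0.383 μm/a

zinc: T≤10 °C ⇒ hinge +0.038·(-12.4−10) = -0.8512
  Pd branch = 0.0129·Pd^0.44·e^(0.046·RH+f) = 0.1486 μm/a
  Sd branch = 0.0175·Sd^0.57·e^(0.008·RH+0.085·T) = 0.2341 μm/a
  sum: 0.1486 + 0.2341 → r_corr = 0.3826 μm/a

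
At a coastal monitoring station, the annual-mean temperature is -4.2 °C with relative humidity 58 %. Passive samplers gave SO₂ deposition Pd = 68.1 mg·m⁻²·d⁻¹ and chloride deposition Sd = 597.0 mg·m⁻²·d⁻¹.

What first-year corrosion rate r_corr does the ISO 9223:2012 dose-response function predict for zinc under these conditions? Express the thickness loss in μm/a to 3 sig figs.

r_corr = 1.44 μm/a

zinc: f(T) = +0.038·(T−10) [T≤10 °C] = -0.5396
  SO₂ term: 0.0129·68.1^0.44·exp(0.046·58-0.5396) = 0.6943
  Cl⁻ term: 0.0175·597.0^0.57·exp(0.008·58+0.085·-4.2) = 0.7444
  r_corr = 0.6943 + 0.7444 = 1.439 μm/a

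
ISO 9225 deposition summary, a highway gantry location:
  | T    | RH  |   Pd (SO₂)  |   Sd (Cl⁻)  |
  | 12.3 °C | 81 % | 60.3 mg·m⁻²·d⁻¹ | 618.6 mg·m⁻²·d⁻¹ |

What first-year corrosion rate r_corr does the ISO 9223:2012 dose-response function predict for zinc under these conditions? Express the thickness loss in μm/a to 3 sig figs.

r_corr = 6.47 μm/a

zinc: temperature factor f = -0.071·(2.3) = -0.1633
  SO₂ term: 0.0129·60.3^0.44·exp(0.046·81-0.1633) = 2.762
  Cl⁻ term: 0.0175·618.6^0.57·exp(0.008·81+0.085·12.3) = 3.712
  sum: 2.762 + 3.712 → r_corr = 6.474 μm/a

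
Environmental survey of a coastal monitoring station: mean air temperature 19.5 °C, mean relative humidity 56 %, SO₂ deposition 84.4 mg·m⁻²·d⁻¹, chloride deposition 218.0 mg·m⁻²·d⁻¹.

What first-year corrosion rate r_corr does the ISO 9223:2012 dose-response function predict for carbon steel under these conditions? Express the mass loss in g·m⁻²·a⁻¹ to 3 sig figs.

r_corr = 568 g·m⁻²·a⁻¹

carbon steel: f(T) = -0.054·(T−10) [T>10 °C] = -0.5130
  sulphur-dioxide contribution → 32.61 μm/a
  chloride contribution → 39.79 μm/a
  ⇒ r_corr(carbon steel) = 72.39 μm/a
Convert to mass loss: 72.39 μm/a × 7.85 g/cm³ = 568.3 g·m⁻²·a⁻¹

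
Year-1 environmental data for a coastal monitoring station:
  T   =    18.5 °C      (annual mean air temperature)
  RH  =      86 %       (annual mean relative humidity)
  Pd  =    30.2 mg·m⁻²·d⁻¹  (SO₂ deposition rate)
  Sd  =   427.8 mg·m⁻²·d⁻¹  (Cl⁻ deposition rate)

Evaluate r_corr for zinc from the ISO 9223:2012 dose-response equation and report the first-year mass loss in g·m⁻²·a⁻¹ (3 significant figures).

r_corr = 49.7 g·m⁻²·a⁻¹

zinc: temperature factor f = -0.071·(8.5) = -0.6035
  Pd branch = 0.0129·Pd^0.44·e^(0.046·RH+f) = 1.651 μm/a
  Cl⁻ term: 0.0175·427.8^0.57·exp(0.008·86+0.085·18.5) = 5.304
  sum: 1.651 + 5.304 → r_corr = 6.955 μm/a
Convert to mass loss: 6.955 μm/a × 7.14 g/cm³ = 49.66 g·m⁻²·a⁻¹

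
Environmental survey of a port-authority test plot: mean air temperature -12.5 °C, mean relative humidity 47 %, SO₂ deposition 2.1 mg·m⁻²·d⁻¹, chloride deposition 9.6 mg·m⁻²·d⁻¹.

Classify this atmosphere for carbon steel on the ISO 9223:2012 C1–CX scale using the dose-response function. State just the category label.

C2

carbon steel: f(T) = +0.150·(T−10) [T≤10 °C] = -3.3750
  Pd branch = 1.77·Pd^0.52·e^(0.02·RH+f) = 0.228 μm/a
  Cl⁻ term: 0.102·9.6^0.62·exp(0.033·47+0.04·-12.5) = 1.186
  sum: 0.228 + 1.186 → r_corr = 1.414 μm/a
Category bounds: 1.3…25 μm/a bracket r_corr ⇒ C2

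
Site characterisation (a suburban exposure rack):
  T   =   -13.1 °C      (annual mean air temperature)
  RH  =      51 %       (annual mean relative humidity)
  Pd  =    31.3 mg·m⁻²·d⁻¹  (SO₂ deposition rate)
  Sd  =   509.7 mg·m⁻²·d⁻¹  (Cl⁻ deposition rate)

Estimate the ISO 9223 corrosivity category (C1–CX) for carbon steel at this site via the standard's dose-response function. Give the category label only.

C2

carbon steel: T≤10 °C ⇒ hinge +0.150·(-13.1−10) = -3.4650
  Pd branch = 1.77·Pd^0.52·e^(0.02·RH+f) = 0.92 μm/a
  Cl⁻ term: 0.102·509.7^0.62·exp(0.033·51+0.04·-13.1) = 15.51
  sum: 0.92 + 15.51 → r_corr = 16.43 μm/a
ISO 9223 Table 2 (carbon steel): 1.3 < 16.4 ≤ 25 μm/a ⇒ C2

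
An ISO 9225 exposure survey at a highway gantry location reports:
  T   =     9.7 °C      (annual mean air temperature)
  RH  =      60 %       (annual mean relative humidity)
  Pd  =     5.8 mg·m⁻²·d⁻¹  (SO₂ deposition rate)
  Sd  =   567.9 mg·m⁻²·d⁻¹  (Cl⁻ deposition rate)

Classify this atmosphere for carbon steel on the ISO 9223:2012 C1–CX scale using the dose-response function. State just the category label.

C4

carbon steel: f(T) = +0.150·(T−10) [T≤10 °C] = -0.0450
  sulphur-dioxide contribution → 14.01 μm/a
  chloride contribution → 55.55 μm/a
  ⇒ r_corr(carbon steel) = 69.56 μm/a
ISO 9223 Table 2 (carbon steel): 50 < 69.6 ≤ 80 μm/a ⇒ C4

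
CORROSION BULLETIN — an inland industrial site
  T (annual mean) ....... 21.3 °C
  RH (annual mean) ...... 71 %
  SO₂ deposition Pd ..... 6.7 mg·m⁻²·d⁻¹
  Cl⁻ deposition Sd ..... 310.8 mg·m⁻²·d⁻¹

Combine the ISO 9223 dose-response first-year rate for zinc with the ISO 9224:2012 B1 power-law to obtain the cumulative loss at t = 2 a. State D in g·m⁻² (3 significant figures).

D(2) = 66.8 g·m⁻²

zinc: f(T) = -0.071·(T−10) [T>10 °C] = -0.8023
  SO₂ term: 0.0129·6.7^0.44·exp(0.046·71-0.8023) = 0.35
  Cl⁻ term: 0.0175·310.8^0.57·exp(0.008·71+0.085·21.3) = 4.974
  r_corr = 0.35 + 4.974 = 5.324 μm/a
Long-term exponent b (ISO 9224 Table 2, B1) = 0.813
  D(2) = 5.324 × 2^0.813 = 5.324 × 1.757 = 9.354 μm
  Mass loss = 9.354 μm × 7.14 g/cm³ = 66.79 g·m⁻²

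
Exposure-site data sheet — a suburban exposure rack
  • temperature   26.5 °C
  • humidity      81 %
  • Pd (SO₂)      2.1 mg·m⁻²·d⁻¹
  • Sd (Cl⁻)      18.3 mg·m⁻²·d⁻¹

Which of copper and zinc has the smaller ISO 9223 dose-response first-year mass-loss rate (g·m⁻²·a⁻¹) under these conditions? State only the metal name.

copper: f(T) = -0.080·(T−10) [T>10 °C] = -1.3200
  sulphur-dioxide contribution → 0.2043 μm/a
  chloride contribution → 1.52 μm/a
  ⇒ r_corr(copper) = 1.725 μm/a
  mass loss = 1.725 μm/a × 8.96 g/cm³ = 15.45 g·m⁻²·a⁻¹
zinc: temperature factor f = -0.071·(16.5) = -1.1715
  sulphur-dioxide contribution → 0.23 μm/a
  chloride contribution → 1.668 μm/a
  total first-year rate 1.898 μm/a
  mass loss = 1.898 μm/a × 7.14 g/cm³ = 13.55 g·m⁻²·a⁻¹
Ordering by g·m⁻²·a⁻¹: copper (15.5) > zinc (13.6)

zinc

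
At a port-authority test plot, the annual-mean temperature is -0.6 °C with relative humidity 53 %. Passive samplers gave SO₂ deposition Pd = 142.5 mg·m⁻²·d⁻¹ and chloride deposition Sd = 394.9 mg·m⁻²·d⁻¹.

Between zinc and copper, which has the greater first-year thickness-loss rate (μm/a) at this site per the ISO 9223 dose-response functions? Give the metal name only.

zinc: T≤10 °C ⇒ hinge +0.038·(-0.6−10) = -0.4028
  sulphur-dioxide contribution → 0.8753 μm/a
  chloride contribution → 0.7674 μm/a
  ⇒ r_corr(zinc) = 1.643 μm/a
copper: temperature factor f = +0.126·(-10.6) = -1.3356
  sulphur-dioxide contribution → 0.1154 μm/a
  chloride contribution → 0.337 μm/a
  total first-year rate 0.4524 μm/a
Ordering by μm/a: zinc (1.64) > copper (0.452)

zinc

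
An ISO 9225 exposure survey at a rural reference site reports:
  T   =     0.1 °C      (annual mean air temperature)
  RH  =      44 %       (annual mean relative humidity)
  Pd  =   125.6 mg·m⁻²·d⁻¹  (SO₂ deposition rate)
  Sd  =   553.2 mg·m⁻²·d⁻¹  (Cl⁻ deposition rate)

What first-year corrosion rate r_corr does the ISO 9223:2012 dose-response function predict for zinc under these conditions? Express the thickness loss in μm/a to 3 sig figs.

r_corr = 1.48 μm/a

zinc: temperature factor f = +0.038·(-9.9) = -0.3762
  Pd branch = 0.0129·Pd^0.44·e^(0.046·RH+f) = 0.5621 μm/a
  Sd branch = 0.0175·Sd^0.57·e^(0.008·RH+0.085·T) = 0.9184 μm/a
  r_corr = 0.5621 + 0.9184 = 1.48 μm/a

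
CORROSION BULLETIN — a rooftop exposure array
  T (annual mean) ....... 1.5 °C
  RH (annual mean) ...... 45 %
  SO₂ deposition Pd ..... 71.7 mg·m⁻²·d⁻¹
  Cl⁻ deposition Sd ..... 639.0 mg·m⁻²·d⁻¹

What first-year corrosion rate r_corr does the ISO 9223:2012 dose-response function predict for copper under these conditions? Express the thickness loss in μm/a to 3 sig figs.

copper: T≤10 °C ⇒ hinge +0.126·(1.5−10) = -1.0710
  SO₂ term: 0.0053·71.7^0.26·exp(0.059·45-1.0710) = 0.07846
  Sd branch = 0.01025·Sd^0.27·e^(0.036·RH+0.049·T) = 0.3189 μm/a
  sum: 0.07846 + 0.3189 → r_corr = 0.3974 μm/a

r_corr = 0.397 μm/a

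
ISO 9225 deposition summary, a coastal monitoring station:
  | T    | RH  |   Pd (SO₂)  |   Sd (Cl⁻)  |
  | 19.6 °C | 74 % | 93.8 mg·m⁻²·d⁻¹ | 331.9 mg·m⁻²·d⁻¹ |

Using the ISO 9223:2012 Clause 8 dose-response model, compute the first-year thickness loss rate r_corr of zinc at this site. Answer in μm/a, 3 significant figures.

zinc: temperature factor f = -0.071·(9.6) = -0.6816
  Pd branch = 0.0129·Pd^0.44·e^(0.046·RH+f) = 1.448 μm/a
  Sd branch = 0.0175·Sd^0.57·e^(0.008·RH+0.085·T) = 4.578 μm/a
  sum: 1.448 + 4.578 → r_corr = 6.025 μm/a

r_corr = 6.03 μm/a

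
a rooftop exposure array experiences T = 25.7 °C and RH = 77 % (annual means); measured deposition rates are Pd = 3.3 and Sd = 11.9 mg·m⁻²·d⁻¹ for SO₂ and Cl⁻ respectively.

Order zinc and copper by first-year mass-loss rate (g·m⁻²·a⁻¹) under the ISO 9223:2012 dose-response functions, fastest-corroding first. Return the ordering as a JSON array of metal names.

zinc: f(T) = -0.071·(T−10) [T>10 °C] = -1.1147
  sulphur-dioxide contribution → 0.2471 μm/a
  chloride contribution → 1.181 μm/a
  ⇒ r_corr(zinc) = 1.428 μm/a
  mass loss = 1.428 μm/a × 7.14 g/cm³ = 10.2 g·m⁻²·a⁻¹
copper: T>10 °C ⇒ hinge -0.080·(25.7−10) = -1.2560
  sulphur-dioxide contribution → 0.1935 μm/a
  chloride contribution → 1.127 μm/a
  ⇒ r_corr(copper) = 1.32 μm/a
  mass loss = 1.32 μm/a × 8.96 g/cm³ = 11.83 g·m⁻²·a⁻¹
Ordering by g·m⁻²·a⁻¹: copper (11.8) > zinc (10.2)

["copper", "zinc"]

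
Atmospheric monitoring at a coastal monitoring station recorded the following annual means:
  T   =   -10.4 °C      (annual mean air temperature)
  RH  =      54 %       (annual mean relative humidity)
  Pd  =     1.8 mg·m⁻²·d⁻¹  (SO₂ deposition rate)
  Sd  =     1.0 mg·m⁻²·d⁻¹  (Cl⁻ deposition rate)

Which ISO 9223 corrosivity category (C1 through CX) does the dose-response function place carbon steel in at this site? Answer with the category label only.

carbon steel: T≤10 °C ⇒ hinge +0.150·(-10.4−10) = -3.0600
  sulphur-dioxide contribution → 0.3318 μm/a
  chloride contribution → 0.3998 μm/a
  ⇒ r_corr(carbon steel) = 0.7316 μm/a
ISO 9223 Table 2 (carbon steel): 0 < 0.732 ≤ 1.3 μm/a ⇒ C1

C1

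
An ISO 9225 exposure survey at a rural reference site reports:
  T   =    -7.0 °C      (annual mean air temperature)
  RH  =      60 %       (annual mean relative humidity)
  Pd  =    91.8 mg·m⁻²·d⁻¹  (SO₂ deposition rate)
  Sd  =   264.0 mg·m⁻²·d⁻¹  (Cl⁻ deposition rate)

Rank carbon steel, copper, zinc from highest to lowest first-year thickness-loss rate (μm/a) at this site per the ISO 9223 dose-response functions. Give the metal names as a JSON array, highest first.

["carbon steel", "zinc", "copper"]

carbon steel: f(T) = +0.150·(T−10) [T≤10 °C] = -2.5500
  SO₂ term: 1.77·91.8^0.52·exp(0.02·60-2.5500) = 4.812
  Cl⁻ term: 0.102·264.0^0.62·exp(0.033·60+0.04·-7.0) = 17.71
  r_corr = 4.812 + 17.71 = 22.53 μm/a
copper: T≤10 °C ⇒ hinge +0.126·(-7.0−10) = -2.1420
  Pd branch = 0.0053·Pd^0.26·e^(0.059·RH+f) = 0.06946 μm/a
  Cl⁻ term: 0.01025·264.0^0.27·exp(0.036·60+0.049·-7.0) = 0.2842
  sum: 0.06946 + 0.2842 → r_corr = 0.3537 μm/a
zinc: f(T) = +0.038·(T−10) [T≤10 °C] = -0.6460
  SO₂ term: 0.0129·91.8^0.44·exp(0.046·60-0.6460) = 0.7804
  Sd branch = 0.0175·Sd^0.57·e^(0.008·RH+0.085·T) = 0.3745 μm/a
  sum: 0.7804 + 0.3745 → r_corr = 1.155 μm/a
Ordering by μm/a: carbon steel (22.5) > zinc (1.15) > copper (0.354)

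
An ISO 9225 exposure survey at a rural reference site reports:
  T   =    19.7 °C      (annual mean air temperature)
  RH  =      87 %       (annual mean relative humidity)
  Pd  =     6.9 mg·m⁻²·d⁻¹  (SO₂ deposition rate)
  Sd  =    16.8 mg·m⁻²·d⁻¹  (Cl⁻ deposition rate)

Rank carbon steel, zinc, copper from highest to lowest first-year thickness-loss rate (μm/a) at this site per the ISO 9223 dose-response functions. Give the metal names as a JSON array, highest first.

["carbon steel", "copper", "zinc"]

carbon steel: temperature factor f = -0.054·(9.7) = -0.5238
  SO₂ term: 1.77·6.9^0.52·exp(0.02·87-0.5238) = 16.31
  Sd branch = 0.102·Sd^0.62·e^(0.033·RH+0.04·T) = 22.77 μm/a
  r_corr = 16.31 + 22.77 = 39.08 μm/a
zinc: temperature factor f = -0.071·(9.7) = -0.6887
  Pd branch = 0.0129·Pd^0.44·e^(0.046·RH+f) = 0.8291 μm/a
  Cl⁻ term: 0.0175·16.8^0.57·exp(0.008·87+0.085·19.7) = 0.9353
  r_corr = 0.8291 + 0.9353 = 1.764 μm/a
copper: T>10 °C ⇒ hinge -0.080·(19.7−10) = -0.7760
  SO₂ term: 0.0053·6.9^0.26·exp(0.059·87-0.7760) = 0.6833
  Cl⁻ term: 0.01025·16.8^0.27·exp(0.036·87+0.049·19.7) = 1.321
  sum: 0.6833 + 1.321 → r_corr = 2.005 μm/a
Ordering by μm/a: carbon steel (39.1) > copper (2) > zinc (1.76)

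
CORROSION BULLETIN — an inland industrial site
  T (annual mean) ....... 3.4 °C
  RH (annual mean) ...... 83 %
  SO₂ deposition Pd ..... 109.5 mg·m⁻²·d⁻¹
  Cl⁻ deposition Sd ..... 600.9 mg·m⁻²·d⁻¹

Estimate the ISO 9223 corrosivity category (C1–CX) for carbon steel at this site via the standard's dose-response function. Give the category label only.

C5

carbon steel: temperature factor f = +0.150·(-6.6) = -0.9900
  sulphur-dioxide contribution → 39.76 μm/a
  chloride contribution → 95.51 μm/a
  total first-year rate 135.3 μm/a
Category bounds: 80…200 μm/a bracket r_corr ⇒ C5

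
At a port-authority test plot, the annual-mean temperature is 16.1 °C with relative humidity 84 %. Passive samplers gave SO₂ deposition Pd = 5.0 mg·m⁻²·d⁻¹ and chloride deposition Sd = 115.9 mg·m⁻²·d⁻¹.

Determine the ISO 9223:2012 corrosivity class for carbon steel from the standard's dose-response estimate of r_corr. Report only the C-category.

C4

carbon steel: temperature factor f = -0.054·(6.1) = -0.3294
  sulphur-dioxide contribution → 15.78 μm/a
  chloride contribution → 59.14 μm/a
  ⇒ r_corr(carbon steel) = 74.92 μm/a
74.9 μm/a falls in (50, 80] for carbon steel → category C4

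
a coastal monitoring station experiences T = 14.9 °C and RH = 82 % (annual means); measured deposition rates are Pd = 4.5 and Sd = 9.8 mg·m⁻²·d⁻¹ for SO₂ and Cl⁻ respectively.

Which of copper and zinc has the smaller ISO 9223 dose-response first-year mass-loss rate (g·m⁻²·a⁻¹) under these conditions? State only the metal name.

zinc

copper: T>10 °C ⇒ hinge -0.080·(14.9−10) = -0.3920
  Pd branch = 0.0053·Pd^0.26·e^(0.059·RH+f) = 0.6683 μm/a
  Sd branch = 0.01025·Sd^0.27·e^(0.036·RH+0.049·T) = 0.7542 μm/a
  r_corr = 0.6683 + 0.7542 = 1.422 μm/a
  mass loss = 1.422 μm/a × 8.96 g/cm³ = 12.75 g·m⁻²·a⁻¹
zinc: temperature factor f = -0.071·(4.9) = -0.3479
  SO₂ term: 0.0129·4.5^0.44·exp(0.046·82-0.3479) = 0.7675
  Sd branch = 0.0175·Sd^0.57·e^(0.008·RH+0.085·T) = 0.4395 μm/a
  sum: 0.7675 + 0.4395 → r_corr = 1.207 μm/a
  mass loss = 1.207 μm/a × 7.14 g/cm³ = 8.618 g·m⁻²·a⁻¹
Ordering by g·m⁻²·a⁻¹: copper (12.7) > zinc (8.62)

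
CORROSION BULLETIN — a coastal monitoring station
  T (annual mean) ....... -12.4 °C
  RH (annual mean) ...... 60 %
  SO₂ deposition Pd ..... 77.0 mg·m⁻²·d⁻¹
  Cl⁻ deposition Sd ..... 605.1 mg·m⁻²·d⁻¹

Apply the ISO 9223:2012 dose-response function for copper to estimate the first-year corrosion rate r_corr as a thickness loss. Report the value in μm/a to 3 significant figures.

r_corr = 0.307 μm/a

copper: T≤10 °C ⇒ hinge +0.126·(-12.4−10) = -2.8224
  SO₂ term: 0.0053·77.0^0.26·exp(0.059·60-2.8224) = 0.03361
  Sd branch = 0.01025·Sd^0.27·e^(0.036·RH+0.049·T) = 0.2729 μm/a
  r_corr = 0.03361 + 0.2729 = 0.3065 μm/a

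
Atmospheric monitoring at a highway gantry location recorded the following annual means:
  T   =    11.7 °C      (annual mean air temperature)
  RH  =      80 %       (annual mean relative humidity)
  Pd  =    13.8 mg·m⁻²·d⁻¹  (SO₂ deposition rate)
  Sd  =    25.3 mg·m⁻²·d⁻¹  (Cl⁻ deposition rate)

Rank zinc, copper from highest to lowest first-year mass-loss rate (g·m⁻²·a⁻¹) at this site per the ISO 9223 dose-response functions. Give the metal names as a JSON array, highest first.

zinc: f(T) = -0.071·(T−10) [T>10 °C] = -0.1207
  Pd branch = 0.0129·Pd^0.44·e^(0.046·RH+f) = 1.439 μm/a
  Cl⁻ term: 0.0175·25.3^0.57·exp(0.008·80+0.085·11.7) = 0.5658
  sum: 1.439 + 0.5658 → r_corr = 2.004 μm/a
  mass loss = 2.004 μm/a × 7.14 g/cm³ = 14.31 g·m⁻²·a⁻¹
copper: temperature factor f = -0.080·(1.7) = -0.1360
  SO₂ term: 0.0053·13.8^0.26·exp(0.059·80-0.1360) = 1.027
  Cl⁻ term: 0.01025·25.3^0.27·exp(0.036·80+0.049·11.7) = 0.775
  sum: 1.027 + 0.775 → r_corr = 1.802 μm/a
  mass loss = 1.802 μm/a × 8.96 g/cm³ = 16.14 g·m⁻²·a⁻¹
Ordering by g·m⁻²·a⁻¹: copper (16.1) > zinc (14.3)

["copper", "zinc"]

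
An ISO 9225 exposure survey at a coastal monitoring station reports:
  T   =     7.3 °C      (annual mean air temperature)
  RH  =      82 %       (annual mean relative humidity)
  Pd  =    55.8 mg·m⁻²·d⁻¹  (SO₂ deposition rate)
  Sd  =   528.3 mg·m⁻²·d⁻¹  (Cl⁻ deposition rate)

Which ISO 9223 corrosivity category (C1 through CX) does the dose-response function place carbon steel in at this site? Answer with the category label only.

carbon steel: temperature factor f = +0.150·(-2.7) = -0.4050
  Pd branch = 1.77·Pd^0.52·e^(0.02·RH+f) = 49.27 μm/a
  Sd branch = 0.102·Sd^0.62·e^(0.033·RH+0.04·T) = 99.72 μm/a
  r_corr = 49.27 + 99.72 = 149 μm/a
Category bounds: 80…200 μm/a bracket r_corr ⇒ C5

C5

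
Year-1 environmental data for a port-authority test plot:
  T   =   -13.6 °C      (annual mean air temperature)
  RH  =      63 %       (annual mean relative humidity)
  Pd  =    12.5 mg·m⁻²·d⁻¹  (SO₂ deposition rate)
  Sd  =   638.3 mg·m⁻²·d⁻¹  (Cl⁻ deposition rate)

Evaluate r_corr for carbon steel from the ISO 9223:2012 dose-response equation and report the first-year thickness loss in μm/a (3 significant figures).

r_corr = 26.6 μm/a

carbon steel: temperature factor f = +0.150·(-23.6) = -3.5400
  Pd branch = 1.77·Pd^0.52·e^(0.02·RH+f) = 0.6732 μm/a
  Cl⁻ term: 0.102·638.3^0.62·exp(0.033·63+0.04·-13.6) = 25.96
  sum: 0.6732 + 25.96 → r_corr = 26.64 μm/a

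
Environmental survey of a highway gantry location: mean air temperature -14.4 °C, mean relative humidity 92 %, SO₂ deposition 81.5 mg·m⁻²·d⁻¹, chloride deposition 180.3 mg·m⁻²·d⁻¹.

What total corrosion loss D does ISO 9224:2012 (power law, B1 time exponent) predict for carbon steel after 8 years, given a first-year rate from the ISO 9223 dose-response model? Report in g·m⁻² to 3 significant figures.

D(8) = 762 g·m⁻²

carbon steel: temperature factor f = +0.150·(-24.4) = -3.6600
  sulphur-dioxide contribution → 2.827 μm/a
  chloride contribution → 29.9 μm/a
  total first-year rate 32.73 μm/a
ISO 9224: D(t) = r_corr · t^b with b = 0.523 (carbon steel, B1)
  D(8) = 32.73 × 8^0.523 = 32.73 × 2.967 = 97.1 μm
  Mass loss = 97.1 μm × 7.85 g/cm³ = 762.3 g·m⁻²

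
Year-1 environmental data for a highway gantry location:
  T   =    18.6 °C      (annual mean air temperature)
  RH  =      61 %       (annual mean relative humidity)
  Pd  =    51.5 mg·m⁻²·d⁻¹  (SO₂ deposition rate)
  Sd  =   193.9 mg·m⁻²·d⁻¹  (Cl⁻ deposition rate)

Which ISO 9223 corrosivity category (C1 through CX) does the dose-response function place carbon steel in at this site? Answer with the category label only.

C4

carbon steel: temperature factor f = -0.054·(8.6) = -0.4644
  Pd branch = 1.77·Pd^0.52·e^(0.02·RH+f) = 29.26 μm/a
  Sd branch = 0.102·Sd^0.62·e^(0.033·RH+0.04·T) = 42.1 μm/a
  r_corr = 29.26 + 42.1 = 71.36 μm/a
71.4 μm/a falls in (50, 80] for carbon steel → category C4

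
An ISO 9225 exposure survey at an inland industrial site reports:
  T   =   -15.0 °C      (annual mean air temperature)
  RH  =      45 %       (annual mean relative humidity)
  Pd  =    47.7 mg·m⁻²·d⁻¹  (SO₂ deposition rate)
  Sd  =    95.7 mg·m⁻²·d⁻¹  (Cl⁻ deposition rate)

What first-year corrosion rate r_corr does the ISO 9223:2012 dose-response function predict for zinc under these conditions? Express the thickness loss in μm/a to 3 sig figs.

zinc: f(T) = +0.038·(T−10) [T≤10 °C] = -0.9500
  SO₂ term: 0.0129·47.7^0.44·exp(0.046·45-0.9500) = 0.2165
  Cl⁻ term: 0.0175·95.7^0.57·exp(0.008·45+0.085·-15.0) = 0.09436
  sum: 0.2165 + 0.09436 → r_corr = 0.3109 μm/a

r_corr = 0.311 μm/a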